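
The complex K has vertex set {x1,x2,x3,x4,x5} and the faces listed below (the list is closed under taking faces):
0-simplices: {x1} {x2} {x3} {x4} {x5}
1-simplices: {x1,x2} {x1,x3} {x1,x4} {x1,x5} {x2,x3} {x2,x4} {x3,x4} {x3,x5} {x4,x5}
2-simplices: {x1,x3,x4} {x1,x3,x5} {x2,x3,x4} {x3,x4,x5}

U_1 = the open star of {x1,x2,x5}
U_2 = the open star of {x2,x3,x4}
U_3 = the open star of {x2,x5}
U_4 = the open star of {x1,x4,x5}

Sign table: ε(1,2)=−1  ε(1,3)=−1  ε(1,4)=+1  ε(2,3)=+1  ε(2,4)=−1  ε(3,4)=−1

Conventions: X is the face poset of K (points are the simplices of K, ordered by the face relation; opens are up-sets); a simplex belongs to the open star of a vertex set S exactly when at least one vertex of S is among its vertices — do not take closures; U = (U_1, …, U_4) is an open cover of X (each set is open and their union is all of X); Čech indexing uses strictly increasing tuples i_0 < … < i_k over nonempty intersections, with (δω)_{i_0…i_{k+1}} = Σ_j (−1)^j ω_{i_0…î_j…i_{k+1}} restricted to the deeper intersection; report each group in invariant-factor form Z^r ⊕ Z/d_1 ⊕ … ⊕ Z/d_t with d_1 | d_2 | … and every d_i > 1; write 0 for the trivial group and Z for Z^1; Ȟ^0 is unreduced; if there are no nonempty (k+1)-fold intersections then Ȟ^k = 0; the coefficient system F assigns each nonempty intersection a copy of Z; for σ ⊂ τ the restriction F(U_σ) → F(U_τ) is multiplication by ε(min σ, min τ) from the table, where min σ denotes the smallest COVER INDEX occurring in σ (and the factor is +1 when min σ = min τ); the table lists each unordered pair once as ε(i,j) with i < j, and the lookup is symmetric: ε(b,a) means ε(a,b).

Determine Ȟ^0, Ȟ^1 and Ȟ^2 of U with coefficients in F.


Ȟ^0(U;F) ≅ Z; Ȟ^1(U;F) ≅ 0; Ȟ^2(U;F) ≅ 0

intersection data:
  U1={{x1},{x2},{x5},{x1,x2},{x1,x3},{x1,x4},{x1,x5},{x2,x3},{x2,x4},{x3,x5},{x4,x5},{x1,x3,x4},{x1,x3,x5},{x2,x3,x4},{x3,x4,x5}} U2={{x2},{x3},{x4},{x1,x2},{x1,x3},{x1,x4},{x2,x3},{x2,x4},{x3,x4},{x3,x5},{x4,x5},{x1,x3,x4},{x1,x3,x5},{x2,x3,x4},{x3,x4,x5}} U3={{x2},{x5},{x1,x2},{x1,x5},{x2,x3},{x2,x4},{x3,x5},{x4,x5},{x1,x3,x5},{x2,x3,x4},{x3,x4,x5}} U4={{x1},{x4},{x5},{x1,x2},{x1,x3},{x1,x4},{x1,x5},{x2,x4},{x3,x4},{x3,x5},{x4,x5},{x1,x3,x4},{x1,x3,x5},{x2,x3,x4},{x3,x4,x5}}
  U12={{x2},{x1,x2},{x1,x3},{x1,x4},{x2,x3},{x2,x4},{x3,x5},{x4,x5},{x1,x3,x4},{x1,x3,x5},{x2,x3,x4},{x3,x4,x5}} U13={{x2},{x5},{x1,x2},{x1,x5},{x2,x3},{x2,x4},{x3,x5},{x4,x5},{x1,x3,x5},{x2,x3,x4},{x3,x4,x5}} U14={{x1},{x5},{x1,x2},{x1,x3},{x1,x4},{x1,x5},{x2,x4},{x3,x5},{x4,x5},{x1,x3,x4},{x1,x3,x5},{x2,x3,x4},{x3,x4,x5}} U23={{x2},{x1,x2},{x2,x3},{x2,x4},{x3,x5},{x4,x5},{x1,x3,x5},{x2,x3,x4},{x3,x4,x5}} U24={{x4},{x1,x2},{x1,x3},{x1,x4},{x2,x4},{x3,x4},{x3,x5},{x4,x5},{x1,x3,x4},{x1,x3,x5},{x2,x3,x4},{x3,x4,x5}} U34={{x5},{x1,x2},{x1,x5},{x2,x4},{x3,x5},{x4,x5},{x1,x3,x5},{x2,x3,x4},{x3,x4,x5}}
  U123={{x2},{x1,x2},{x2,x3},{x2,x4},{x3,x5},{x4,x5},{x1,x3,x5},{x2,x3,x4},{x3,x4,x5}} U124={{x1,x2},{x1,x3},{x1,x4},{x2,x4},{x3,x5},{x4,x5},{x1,x3,x4},{x1,x3,x5},{x2,x3,x4},{x3,x4,x5}} U134={{x5},{x1,x2},{x1,x5},{x2,x4},{x3,x5},{x4,x5},{x1,x3,x5},{x2,x3,x4},{x3,x4,x5}} U234={{x1,x2},{x2,x4},{x3,x5},{x4,x5},{x1,x3,x5},{x2,x3,x4},{x3,x4,x5}}
  U1234={{x1,x2},{x2,x4},{x3,x5},{x4,x5},{x1,x3,x5},{x2,x3,x4},{x3,x4,x5}}
C dims 4,6,4,1; δ0: rk 3, SNF 1^3; δ1: rk 3, SNF 1^3; δ2: rk 1, SNF 1^1
Ȟ^0 = (4 − 3) − 0 = 1, so Ȟ^0 ≅ Z
Ȟ^1 = (6 − 3) − 3 = 0, so Ȟ^1 ≅ 0
Ȟ^2 = (4 − 1) − 3 = 0, so Ȟ^2 ≅ 0


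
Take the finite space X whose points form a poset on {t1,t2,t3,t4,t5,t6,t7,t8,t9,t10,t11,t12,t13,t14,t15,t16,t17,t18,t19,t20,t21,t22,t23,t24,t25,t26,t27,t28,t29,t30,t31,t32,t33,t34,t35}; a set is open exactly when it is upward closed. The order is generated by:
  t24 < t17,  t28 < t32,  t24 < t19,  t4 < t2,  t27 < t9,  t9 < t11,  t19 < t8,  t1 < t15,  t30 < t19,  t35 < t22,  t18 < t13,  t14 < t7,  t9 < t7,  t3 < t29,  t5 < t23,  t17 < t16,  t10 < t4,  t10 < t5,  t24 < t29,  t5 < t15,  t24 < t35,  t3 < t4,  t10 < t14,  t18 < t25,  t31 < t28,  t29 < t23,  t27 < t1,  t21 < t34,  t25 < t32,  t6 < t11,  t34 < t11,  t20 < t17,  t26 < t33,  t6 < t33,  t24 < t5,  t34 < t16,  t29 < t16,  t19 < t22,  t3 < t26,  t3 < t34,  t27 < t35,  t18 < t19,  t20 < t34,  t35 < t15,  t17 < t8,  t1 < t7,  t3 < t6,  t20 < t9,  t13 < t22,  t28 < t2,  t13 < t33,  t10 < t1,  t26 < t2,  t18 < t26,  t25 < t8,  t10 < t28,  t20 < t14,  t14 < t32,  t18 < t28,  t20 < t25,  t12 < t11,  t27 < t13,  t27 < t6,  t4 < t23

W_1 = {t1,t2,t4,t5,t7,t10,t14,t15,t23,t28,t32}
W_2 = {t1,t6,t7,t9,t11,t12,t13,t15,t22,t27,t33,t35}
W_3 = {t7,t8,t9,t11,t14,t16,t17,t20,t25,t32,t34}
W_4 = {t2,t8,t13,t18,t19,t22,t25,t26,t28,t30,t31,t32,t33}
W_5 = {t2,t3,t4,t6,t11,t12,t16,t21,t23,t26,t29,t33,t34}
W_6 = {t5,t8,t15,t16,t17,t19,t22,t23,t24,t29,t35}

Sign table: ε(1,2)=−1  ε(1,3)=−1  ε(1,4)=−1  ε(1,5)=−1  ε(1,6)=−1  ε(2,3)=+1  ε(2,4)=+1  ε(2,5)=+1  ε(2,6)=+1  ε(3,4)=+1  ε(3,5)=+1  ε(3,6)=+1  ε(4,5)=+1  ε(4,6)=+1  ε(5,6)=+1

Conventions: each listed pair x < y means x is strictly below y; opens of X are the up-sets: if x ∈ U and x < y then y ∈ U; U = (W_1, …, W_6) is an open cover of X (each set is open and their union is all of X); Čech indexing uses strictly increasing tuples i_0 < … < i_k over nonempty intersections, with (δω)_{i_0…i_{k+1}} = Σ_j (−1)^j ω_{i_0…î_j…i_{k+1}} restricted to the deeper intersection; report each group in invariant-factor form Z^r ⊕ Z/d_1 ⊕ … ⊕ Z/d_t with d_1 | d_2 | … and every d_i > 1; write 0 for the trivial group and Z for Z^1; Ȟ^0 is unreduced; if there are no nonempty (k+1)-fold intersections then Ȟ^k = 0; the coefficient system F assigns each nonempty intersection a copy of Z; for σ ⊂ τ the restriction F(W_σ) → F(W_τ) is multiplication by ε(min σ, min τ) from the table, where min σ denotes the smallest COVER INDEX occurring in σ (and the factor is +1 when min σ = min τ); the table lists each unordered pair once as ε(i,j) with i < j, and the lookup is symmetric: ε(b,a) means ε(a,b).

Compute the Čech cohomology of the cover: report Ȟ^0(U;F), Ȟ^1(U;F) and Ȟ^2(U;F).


cover nerve:
  W12={t1,t7,t15} W13={t7,t14,t32} W14={t2,t28,t32} W15={t2,t4,t23} W16={t5,t15,t23} W23={t7,t9,t11} W24={t13,t22,t33} W25={t6,t11,t12,t33} W26={t15,t22,t35} W34={t8,t25,t32} W35={t11,t16,t34} W36={t8,t16,t17} W45={t2,t26,t33} W46={t8,t19,t22} W56={t16,t23,t29}
  W123={t7} W126={t15} W134={t32} W145={t2} W156={t23} W235={t11} W245={t33} W246={t22} W346={t8} W356={t16}
C dims 6,15,10; δ0: rk 5, SNF 1^5; δ1: rk 10, SNF 1^9·2
Ȟ^0: (6−5)−0=1 ⇒ Z
Ȟ^1: (15−10)−5=0 ⇒ 0
Ȟ^2: (10−0)−10=0 plus torsion [2] ⇒ Z/2

Ȟ^0 ≅ Z,  Ȟ^1 ≅ 0,  Ȟ^2 ≅ Z/2


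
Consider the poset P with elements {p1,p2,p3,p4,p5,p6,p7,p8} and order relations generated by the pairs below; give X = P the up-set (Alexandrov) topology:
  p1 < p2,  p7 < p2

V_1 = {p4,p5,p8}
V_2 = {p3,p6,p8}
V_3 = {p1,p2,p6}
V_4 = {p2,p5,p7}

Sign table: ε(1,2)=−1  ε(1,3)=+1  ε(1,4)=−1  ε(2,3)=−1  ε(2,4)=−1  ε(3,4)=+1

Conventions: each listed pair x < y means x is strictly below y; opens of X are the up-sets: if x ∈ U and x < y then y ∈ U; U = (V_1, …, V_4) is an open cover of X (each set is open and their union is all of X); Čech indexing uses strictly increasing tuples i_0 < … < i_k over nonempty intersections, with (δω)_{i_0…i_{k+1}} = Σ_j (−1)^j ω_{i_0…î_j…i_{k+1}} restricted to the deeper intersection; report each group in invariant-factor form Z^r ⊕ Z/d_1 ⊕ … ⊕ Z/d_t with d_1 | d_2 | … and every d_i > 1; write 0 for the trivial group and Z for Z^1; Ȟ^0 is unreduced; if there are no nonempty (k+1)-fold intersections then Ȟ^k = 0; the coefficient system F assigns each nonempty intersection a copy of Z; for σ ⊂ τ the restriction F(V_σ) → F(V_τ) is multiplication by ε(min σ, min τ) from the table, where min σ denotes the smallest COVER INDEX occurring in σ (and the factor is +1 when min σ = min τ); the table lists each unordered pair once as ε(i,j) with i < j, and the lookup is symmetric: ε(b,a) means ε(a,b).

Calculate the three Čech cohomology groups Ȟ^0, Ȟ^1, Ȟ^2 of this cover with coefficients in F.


Ȟ^0 = 0,  Ȟ^1 = Z/2,  Ȟ^2 = 0

intersection data:
  V12={p8} V14={p5} V23={p6} V34={p2}
C dims 4,4; δ0: rk 4, SNF 1^3·2
Ȟ^0 = (4 − 4) − 0 = 0, so Ȟ^0 ≅ 0
Ȟ^1 = (4 − 0) − 4 = 0 plus torsion [2], so Ȟ^1 ≅ Z/2
Ȟ^2 = (0 − 0) − 0 = 0, so Ȟ^2 ≅ 0


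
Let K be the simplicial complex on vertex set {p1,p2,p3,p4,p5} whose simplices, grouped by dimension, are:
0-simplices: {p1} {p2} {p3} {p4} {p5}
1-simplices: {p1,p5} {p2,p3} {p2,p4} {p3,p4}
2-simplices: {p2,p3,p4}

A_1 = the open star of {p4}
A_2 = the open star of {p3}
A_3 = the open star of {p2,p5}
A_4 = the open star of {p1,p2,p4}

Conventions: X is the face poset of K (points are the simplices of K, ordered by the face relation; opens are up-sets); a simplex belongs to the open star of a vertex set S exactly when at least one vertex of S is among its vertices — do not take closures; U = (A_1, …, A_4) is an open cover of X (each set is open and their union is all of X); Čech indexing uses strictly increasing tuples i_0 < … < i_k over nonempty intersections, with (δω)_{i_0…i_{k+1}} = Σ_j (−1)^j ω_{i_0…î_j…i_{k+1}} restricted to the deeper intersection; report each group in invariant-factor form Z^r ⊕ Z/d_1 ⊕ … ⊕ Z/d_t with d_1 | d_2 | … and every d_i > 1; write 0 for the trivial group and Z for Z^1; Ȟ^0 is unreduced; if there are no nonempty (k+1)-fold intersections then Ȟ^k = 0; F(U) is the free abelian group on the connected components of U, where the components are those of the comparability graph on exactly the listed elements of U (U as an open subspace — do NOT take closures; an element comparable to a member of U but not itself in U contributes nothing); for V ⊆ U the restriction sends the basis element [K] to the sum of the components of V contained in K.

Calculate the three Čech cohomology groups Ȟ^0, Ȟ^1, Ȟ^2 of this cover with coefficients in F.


cover nerve:
  A1={{p4},{p2,p4},{p3,p4},{p2,p3,p4}} A2={{p3},{p2,p3},{p3,p4},{p2,p3,p4}} A3={{p2},{p5},{p1,p5},{p2,p3},{p2,p4},{p2,p3,p4}} A4={{p1},{p2},{p4},{p1,p5},{p2,p3},{p2,p4},{p3,p4},{p2,p3,p4}}
  A12={{p3,p4},{p2,p3,p4}} A13={{p2,p4},{p2,p3,p4}} A14={{p4},{p2,p4},{p3,p4},{p2,p3,p4}} A23={{p2,p3},{p2,p3,p4}} A24={{p2,p3},{p3,p4},{p2,p3,p4}} A34={{p2},{p1,p5},{p2,p3},{p2,p4},{p2,p3,p4}}
  A123={{p2,p3,p4}} A124={{p3,p4},{p2,p3,p4}} A134={{p2,p4},{p2,p3,p4}} A234={{p2,p3},{p2,p3,p4}}
  A1234={{p2,p3,p4}}
components per intersection:
  A1: {{p4},{p2,p4},{p3,p4},{p2,p3,p4}}
  A2: {{p3},{p2,p3},{p3,p4},{p2,p3,p4}}
  A3: {{p2},{p2,p3},{p2,p4},{p2,p3,p4}} {{p5},{p1,p5}}
  A4: {{p1},{p1,p5}} {{p2},{p4},{p2,p3},{p2,p4},{p3,p4},{p2,p3,p4}}
  A12: {{p3,p4},{p2,p3,p4}}
  A13: {{p2,p4},{p2,p3,p4}}
  A14: {{p4},{p2,p4},{p3,p4},{p2,p3,p4}}
  A23: {{p2,p3},{p2,p3,p4}}
  A24: {{p2,p3},{p3,p4},{p2,p3,p4}}
  A34: {{p2},{p2,p3},{p2,p4},{p2,p3,p4}} {{p1,p5}}
  A123: {{p2,p3,p4}}
  A124: {{p3,p4},{p2,p3,p4}}
  A134: {{p2,p4},{p2,p3,p4}}
  A234: {{p2,p3},{p2,p3,p4}}
  A1234: {{p2,p3,p4}}
C dims 6,7,4,1; δ0: rk 4, SNF 1^4; δ1: rk 3, SNF 1^3; δ2: rk 1, SNF 1^1
Ȟ^0: (6−4)−0=2 ⇒ Z^2
Ȟ^1: (7−3)−4=0 ⇒ 0
Ȟ^2: (4−1)−3=0 ⇒ 0

Ȟ^0(U;F) ≅ Z^2, Ȟ^1(U;F) ≅ 0 and Ȟ^2(U;F) ≅ 0


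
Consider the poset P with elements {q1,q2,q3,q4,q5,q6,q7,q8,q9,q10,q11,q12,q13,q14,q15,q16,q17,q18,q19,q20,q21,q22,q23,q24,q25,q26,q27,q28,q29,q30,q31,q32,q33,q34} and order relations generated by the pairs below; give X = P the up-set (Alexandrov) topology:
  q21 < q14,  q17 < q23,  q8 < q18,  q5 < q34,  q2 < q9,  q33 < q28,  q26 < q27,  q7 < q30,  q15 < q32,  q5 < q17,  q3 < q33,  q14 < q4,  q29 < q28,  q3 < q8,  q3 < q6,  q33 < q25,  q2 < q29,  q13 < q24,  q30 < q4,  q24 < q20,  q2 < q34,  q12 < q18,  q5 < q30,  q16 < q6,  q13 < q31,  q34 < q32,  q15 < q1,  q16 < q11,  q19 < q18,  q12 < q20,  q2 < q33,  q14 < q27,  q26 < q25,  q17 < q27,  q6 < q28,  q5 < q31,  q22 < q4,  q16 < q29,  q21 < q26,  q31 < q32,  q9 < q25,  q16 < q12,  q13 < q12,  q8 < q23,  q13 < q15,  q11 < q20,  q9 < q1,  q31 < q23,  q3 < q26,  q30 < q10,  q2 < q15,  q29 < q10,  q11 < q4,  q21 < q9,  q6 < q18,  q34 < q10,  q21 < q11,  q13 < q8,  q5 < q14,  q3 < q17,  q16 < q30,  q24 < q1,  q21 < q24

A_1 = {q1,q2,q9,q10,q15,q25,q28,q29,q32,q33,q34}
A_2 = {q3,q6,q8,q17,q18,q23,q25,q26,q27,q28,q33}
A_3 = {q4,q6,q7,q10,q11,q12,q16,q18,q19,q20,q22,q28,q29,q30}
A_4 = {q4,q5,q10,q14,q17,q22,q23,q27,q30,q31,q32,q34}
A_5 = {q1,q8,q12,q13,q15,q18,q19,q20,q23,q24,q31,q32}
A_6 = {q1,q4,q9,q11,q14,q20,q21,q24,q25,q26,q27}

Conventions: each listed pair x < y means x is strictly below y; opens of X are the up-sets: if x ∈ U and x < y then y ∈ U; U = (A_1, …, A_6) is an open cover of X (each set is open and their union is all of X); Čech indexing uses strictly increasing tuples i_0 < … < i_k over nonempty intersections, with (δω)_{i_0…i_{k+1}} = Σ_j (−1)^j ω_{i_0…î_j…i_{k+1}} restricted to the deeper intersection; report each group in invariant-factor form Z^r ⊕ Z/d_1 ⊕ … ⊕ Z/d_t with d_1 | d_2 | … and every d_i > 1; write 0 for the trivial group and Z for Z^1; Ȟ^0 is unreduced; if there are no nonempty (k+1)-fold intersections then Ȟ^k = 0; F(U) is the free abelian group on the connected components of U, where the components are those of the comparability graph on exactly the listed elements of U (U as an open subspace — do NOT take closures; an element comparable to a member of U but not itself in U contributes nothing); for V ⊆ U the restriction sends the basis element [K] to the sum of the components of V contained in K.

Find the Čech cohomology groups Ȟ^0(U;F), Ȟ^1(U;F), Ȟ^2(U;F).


Ȟ^0 = Z; Ȟ^1 = 0; Ȟ^2 = Z/2

cover nerve:
  A12={q25,q28,q33} A13={q10,q28,q29} A14={q10,q32,q34} A15={q1,q15,q32} A16={q1,q9,q25} A23={q6,q18,q28} A24={q17,q23,q27} A25={q8,q18,q23} A26={q25,q26,q27} A34={q4,q10,q22,q30} A35={q12,q18,q19,q20} A36={q4,q11,q20} A45={q23,q31,q32} A46={q4,q14,q27} A56={q1,q20,q24}
  A123={q28} A126={q25} A134={q10} A145={q32} A156={q1} A235={q18} A245={q23} A246={q27} A346={q4} A356={q20}
components per intersection:
  A1: {q1,q2,q9,q10,q15,q25,q28,q29,q32,q33,q34}
  A2: {q3,q6,q8,q17,q18,q23,q25,q26,q27,q28,q33}
  A3: {q4,q6,q7,q10,q11,q12,q16,q18,q19,q20,q22,q28,q29,q30}
  A4: {q4,q5,q10,q14,q17,q22,q23,q27,q30,q31,q32,q34}
  A5: {q1,q8,q12,q13,q15,q18,q19,q20,q23,q24,q31,q32}
  A6: {q1,q4,q9,q11,q14,q20,q21,q24,q25,q26,q27}
  A12: {q25,q28,q33}
  A13: {q10,q28,q29}
  A14: {q10,q32,q34}
  A15: {q1,q15,q32}
  A16: {q1,q9,q25}
  A23: {q6,q18,q28}
  A24: {q17,q23,q27}
  A25: {q8,q18,q23}
  A26: {q25,q26,q27}
  A34: {q4,q10,q22,q30}
  A35: {q12,q18,q19,q20}
  A36: {q4,q11,q20}
  A45: {q23,q31,q32}
  A46: {q4,q14,q27}
  A56: {q1,q20,q24}
  A123: {q28}
  A126: {q25}
  A134: {q10}
  A145: {q32}
  A156: {q1}
  A235: {q18}
  A245: {q23}
  A246: {q27}
  A346: {q4}
  A356: {q20}
C dims 6,15,10; δ0: rk 5, SNF 1^5; δ1: rk 10, SNF 1^9·2
Ȟ^0: (6−5)−0=1 ⇒ Z
Ȟ^1: (15−10)−5=0 ⇒ 0
Ȟ^2: (10−0)−10=0 plus torsion [2] ⇒ Z/2


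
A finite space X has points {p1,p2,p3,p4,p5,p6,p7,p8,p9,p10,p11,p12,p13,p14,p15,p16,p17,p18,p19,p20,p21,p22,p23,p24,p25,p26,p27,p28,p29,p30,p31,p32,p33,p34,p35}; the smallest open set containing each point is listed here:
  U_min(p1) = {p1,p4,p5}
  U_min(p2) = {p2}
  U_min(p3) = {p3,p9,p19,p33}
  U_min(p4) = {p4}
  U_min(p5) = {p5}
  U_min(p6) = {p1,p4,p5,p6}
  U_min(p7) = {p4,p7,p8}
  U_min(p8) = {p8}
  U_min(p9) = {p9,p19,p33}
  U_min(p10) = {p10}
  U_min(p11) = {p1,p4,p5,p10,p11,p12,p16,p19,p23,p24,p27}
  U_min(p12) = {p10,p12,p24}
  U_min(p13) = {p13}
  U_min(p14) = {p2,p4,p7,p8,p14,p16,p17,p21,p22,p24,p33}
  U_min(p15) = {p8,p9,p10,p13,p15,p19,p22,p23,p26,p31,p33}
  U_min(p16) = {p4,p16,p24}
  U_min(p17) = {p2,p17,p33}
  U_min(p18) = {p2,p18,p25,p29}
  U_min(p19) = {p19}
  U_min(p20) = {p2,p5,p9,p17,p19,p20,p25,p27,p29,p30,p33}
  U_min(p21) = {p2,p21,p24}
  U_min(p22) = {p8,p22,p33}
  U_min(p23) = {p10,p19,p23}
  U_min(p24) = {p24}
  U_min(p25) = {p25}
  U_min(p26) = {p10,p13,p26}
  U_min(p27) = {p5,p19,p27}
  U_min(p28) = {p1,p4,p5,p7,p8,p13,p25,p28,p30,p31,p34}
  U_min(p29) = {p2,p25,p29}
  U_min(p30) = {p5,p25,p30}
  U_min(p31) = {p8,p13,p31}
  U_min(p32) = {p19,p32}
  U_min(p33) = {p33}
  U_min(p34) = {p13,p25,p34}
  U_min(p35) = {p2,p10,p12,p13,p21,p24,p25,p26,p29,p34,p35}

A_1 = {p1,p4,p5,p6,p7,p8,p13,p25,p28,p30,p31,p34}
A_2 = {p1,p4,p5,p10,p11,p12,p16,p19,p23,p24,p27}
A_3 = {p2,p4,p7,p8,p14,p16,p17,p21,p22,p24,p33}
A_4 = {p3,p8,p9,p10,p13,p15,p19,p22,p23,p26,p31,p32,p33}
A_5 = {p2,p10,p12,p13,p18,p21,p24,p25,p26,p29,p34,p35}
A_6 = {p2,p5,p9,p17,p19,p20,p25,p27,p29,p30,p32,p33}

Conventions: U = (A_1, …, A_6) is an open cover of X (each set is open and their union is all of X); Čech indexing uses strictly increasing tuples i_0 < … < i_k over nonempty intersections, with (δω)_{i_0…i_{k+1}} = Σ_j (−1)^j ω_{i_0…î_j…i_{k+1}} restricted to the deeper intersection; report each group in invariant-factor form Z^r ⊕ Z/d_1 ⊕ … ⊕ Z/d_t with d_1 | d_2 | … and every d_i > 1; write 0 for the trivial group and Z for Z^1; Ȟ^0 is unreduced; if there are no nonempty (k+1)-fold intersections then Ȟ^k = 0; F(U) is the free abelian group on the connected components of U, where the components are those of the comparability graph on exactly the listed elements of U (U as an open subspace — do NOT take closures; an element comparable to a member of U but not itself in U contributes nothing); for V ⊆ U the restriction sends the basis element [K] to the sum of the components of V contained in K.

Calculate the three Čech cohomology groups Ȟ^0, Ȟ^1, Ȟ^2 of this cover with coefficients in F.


cover nerve:
  A12={p1,p4,p5} A13={p4,p7,p8} A14={p8,p13,p31} A15={p13,p25,p34} A16={p5,p25,p30} A23={p4,p16,p24} A24={p10,p19,p23} A25={p10,p12,p24} A26={p5,p19,p27} A34={p8,p22,p33} A35={p2,p21,p24} A36={p2,p17,p33} A45={p10,p13,p26} A46={p9,p19,p32,p33} A56={p2,p25,p29}
  A123={p4} A126={p5} A134={p8} A145={p13} A156={p25} A235={p24} A245={p10} A246={p19} A346={p33} A356={p2}
components per intersection:
  A1: {p1,p4,p5,p6,p7,p8,p13,p25,p28,p30,p31,p34}
  A2: {p1,p4,p5,p10,p11,p12,p16,p19,p23,p24,p27}
  A3: {p2,p4,p7,p8,p14,p16,p17,p21,p22,p24,p33}
  A4: {p3,p8,p9,p10,p13,p15,p19,p22,p23,p26,p31,p32,p33}
  A5: {p2,p10,p12,p13,p18,p21,p24,p25,p26,p29,p34,p35}
  A6: {p2,p5,p9,p17,p19,p20,p25,p27,p29,p30,p32,p33}
  A12: {p1,p4,p5}
  A13: {p4,p7,p8}
  A14: {p8,p13,p31}
  A15: {p13,p25,p34}
  A16: {p5,p25,p30}
  A23: {p4,p16,p24}
  A24: {p10,p19,p23}
  A25: {p10,p12,p24}
  A26: {p5,p19,p27}
  A34: {p8,p22,p33}
  A35: {p2,p21,p24}
  A36: {p2,p17,p33}
  A45: {p10,p13,p26}
  A46: {p9,p19,p32,p33}
  A56: {p2,p25,p29}
  A123: {p4}
  A126: {p5}
  A134: {p8}
  A145: {p13}
  A156: {p25}
  A235: {p24}
  A245: {p10}
  A246: {p19}
  A346: {p33}
  A356: {p2}
C dims 6,15,10; δ0: rk 5, SNF 1^5; δ1: rk 10, SNF 1^9·2
Ȟ^0: (6−5)−0=1 ⇒ Z
Ȟ^1: (15−10)−5=0 ⇒ 0
Ȟ^2: (10−0)−10=0 plus torsion [2] ⇒ Z/2

Ȟ^0(U;F) ≅ Z,  Ȟ^1(U;F) ≅ 0,  Ȟ^2(U;F) ≅ Z/2


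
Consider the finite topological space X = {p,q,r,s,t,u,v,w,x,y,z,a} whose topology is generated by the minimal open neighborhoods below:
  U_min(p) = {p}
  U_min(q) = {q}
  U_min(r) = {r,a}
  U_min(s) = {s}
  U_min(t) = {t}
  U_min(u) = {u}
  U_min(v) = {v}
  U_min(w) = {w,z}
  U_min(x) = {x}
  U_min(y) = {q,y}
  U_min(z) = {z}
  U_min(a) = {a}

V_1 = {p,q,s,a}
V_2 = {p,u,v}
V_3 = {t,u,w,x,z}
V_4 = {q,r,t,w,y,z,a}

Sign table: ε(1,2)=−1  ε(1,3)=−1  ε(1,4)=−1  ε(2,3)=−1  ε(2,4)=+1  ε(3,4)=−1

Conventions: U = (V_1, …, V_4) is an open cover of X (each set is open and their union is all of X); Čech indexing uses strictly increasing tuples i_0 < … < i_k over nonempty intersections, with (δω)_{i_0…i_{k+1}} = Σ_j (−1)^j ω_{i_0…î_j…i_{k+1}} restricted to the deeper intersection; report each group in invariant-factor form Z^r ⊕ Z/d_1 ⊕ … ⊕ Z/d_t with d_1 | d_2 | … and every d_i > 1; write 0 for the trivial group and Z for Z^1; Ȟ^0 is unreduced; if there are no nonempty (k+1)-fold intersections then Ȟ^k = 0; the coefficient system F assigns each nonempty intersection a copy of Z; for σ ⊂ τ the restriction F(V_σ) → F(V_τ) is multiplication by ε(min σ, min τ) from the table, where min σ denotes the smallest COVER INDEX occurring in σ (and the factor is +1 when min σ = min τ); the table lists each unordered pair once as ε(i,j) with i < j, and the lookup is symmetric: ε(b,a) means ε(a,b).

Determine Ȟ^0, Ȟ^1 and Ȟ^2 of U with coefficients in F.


Ȟ^0 = Z, Ȟ^1 = Z and Ȟ^2 = 0

intersection data:
  V12={p} V14={q,a} V23={u} V34={t,w,z}
C dims 4,4; δ0: rk 3, SNF 1^3
Ȟ^0 = (4 − 3) − 0 = 1, so Ȟ^0 ≅ Z
Ȟ^1 = (4 − 0) − 3 = 1, so Ȟ^1 ≅ Z
Ȟ^2 = (0 − 0) − 0 = 0, so Ȟ^2 ≅ 0


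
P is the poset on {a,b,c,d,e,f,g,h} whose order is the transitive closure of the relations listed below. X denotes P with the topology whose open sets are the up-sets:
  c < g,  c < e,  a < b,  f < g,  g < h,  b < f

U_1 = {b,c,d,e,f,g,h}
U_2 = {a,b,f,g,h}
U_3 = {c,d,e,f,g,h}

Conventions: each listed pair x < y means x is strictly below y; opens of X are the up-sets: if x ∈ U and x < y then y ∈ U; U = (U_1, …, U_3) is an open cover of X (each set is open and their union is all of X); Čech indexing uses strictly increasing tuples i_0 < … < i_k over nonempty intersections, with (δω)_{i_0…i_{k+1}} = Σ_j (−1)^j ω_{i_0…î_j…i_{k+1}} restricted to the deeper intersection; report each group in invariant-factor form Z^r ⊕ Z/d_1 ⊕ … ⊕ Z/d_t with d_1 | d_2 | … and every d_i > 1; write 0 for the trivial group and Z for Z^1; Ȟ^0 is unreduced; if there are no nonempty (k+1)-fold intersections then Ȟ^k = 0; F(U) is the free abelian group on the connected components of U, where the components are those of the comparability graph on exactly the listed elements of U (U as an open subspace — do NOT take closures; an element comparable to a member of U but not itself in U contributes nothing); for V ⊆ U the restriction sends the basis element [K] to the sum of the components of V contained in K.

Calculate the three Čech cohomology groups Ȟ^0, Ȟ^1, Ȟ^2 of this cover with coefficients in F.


Ȟ^0 = Z^2,  Ȟ^1 = 0,  Ȟ^2 = 0

intersection data:
  U12={b,f,g,h} U13={c,d,e,f,g,h} U23={f,g,h}
  U123={f,g,h}
components per intersection:
  U1: {b,c,e,f,g,h} {d}
  U2: {a,b,f,g,h}
  U3: {c,e,f,g,h} {d}
  U12: {b,f,g,h}
  U13: {c,e,f,g,h} {d}
  U23: {f,g,h}
  U123: {f,g,h}
C dims 5,4,1; δ0: rk 3, SNF 1^3; δ1: rk 1, SNF 1^1
Ȟ^0 = (5 − 3) − 0 = 2, so Ȟ^0 ≅ Z^2
Ȟ^1 = (4 − 1) − 3 = 0, so Ȟ^1 ≅ 0
Ȟ^2 = (1 − 0) − 1 = 0, so Ȟ^2 ≅ 0


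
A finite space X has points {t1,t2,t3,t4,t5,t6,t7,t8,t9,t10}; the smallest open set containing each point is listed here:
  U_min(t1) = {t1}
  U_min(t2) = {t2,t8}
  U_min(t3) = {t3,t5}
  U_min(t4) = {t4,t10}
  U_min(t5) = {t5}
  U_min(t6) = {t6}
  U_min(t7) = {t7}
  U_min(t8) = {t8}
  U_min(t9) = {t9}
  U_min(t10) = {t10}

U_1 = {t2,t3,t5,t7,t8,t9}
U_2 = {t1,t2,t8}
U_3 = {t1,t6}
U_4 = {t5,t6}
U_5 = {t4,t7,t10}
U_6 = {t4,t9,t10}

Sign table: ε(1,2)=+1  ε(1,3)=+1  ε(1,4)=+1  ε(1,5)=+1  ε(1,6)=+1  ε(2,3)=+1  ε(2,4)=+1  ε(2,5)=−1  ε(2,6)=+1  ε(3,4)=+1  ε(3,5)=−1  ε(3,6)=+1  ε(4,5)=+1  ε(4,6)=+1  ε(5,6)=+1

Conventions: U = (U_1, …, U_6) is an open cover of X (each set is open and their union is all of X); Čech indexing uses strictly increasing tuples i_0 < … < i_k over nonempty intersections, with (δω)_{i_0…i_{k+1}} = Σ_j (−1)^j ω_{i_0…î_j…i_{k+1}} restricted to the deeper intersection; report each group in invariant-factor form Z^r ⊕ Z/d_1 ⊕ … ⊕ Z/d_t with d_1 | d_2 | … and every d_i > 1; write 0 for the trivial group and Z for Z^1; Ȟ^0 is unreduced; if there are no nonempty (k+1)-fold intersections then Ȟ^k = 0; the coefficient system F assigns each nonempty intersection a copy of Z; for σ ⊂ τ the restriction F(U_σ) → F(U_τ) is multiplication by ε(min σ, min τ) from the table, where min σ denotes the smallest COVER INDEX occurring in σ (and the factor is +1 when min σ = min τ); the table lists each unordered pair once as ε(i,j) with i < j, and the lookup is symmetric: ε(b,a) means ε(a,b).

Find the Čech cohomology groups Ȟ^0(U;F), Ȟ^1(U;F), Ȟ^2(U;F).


nerve simplices:
  U12={t2,t8} U14={t5} U15={t7} U16={t9} U23={t1} U34={t6} U56={t4,t10}
C dims 6,7; δ0: rk 5, SNF 1^5
degree 0: 6−5−0 = 1 → Ȟ^0 ≅ Z
degree 1: 7−0−5 = 2 → Ȟ^1 ≅ Z^2
degree 2: 0−0−0 = 0 → Ȟ^2 ≅ 0

Ȟ^0(U;F) ≅ Z; Ȟ^1(U;F) ≅ Z^2; Ȟ^2(U;F) ≅ 0


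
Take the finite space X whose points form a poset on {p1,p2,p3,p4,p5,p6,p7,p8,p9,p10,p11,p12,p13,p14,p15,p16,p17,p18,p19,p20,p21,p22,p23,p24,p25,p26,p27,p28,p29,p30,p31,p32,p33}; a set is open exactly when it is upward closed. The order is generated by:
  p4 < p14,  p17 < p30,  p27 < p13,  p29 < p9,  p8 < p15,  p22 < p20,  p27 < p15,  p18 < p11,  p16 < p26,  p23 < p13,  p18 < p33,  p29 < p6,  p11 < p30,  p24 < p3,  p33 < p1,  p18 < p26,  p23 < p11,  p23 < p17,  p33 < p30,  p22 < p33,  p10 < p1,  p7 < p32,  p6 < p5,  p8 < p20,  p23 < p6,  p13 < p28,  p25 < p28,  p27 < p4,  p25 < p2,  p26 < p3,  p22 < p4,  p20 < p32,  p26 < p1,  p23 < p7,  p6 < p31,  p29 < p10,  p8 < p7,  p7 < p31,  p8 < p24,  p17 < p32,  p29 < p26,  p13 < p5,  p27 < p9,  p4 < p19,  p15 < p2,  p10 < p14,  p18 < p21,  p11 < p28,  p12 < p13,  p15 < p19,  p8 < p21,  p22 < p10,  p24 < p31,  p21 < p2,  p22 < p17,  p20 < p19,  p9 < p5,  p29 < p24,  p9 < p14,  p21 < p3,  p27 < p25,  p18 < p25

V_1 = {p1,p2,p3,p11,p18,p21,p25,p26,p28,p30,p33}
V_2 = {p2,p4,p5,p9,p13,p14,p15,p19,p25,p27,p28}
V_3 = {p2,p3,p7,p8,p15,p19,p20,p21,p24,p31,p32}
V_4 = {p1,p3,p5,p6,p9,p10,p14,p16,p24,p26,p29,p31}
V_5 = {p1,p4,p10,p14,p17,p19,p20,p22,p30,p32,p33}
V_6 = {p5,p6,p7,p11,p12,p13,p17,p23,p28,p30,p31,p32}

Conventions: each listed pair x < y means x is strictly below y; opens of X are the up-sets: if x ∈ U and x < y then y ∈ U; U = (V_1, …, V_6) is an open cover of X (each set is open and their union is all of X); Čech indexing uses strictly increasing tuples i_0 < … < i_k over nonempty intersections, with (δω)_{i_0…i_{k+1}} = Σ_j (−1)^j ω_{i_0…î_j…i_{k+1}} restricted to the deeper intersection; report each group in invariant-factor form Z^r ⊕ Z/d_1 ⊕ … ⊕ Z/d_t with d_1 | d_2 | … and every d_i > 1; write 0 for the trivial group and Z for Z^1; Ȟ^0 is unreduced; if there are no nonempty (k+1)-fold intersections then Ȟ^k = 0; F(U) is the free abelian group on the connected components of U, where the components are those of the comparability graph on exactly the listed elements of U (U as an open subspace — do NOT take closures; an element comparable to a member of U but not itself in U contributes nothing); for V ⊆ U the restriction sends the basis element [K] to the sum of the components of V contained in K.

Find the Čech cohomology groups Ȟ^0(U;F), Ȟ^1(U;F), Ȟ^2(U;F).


Ȟ^0(U;F) ≅ Z; Ȟ^1(U;F) ≅ 0; Ȟ^2(U;F) ≅ Z/2

nerve simplices:
  V12={p2,p25,p28} V13={p2,p3,p21} V14={p1,p3,p26} V15={p1,p30,p33} V16={p11,p28,p30} V23={p2,p15,p19} V24={p5,p9,p14} V25={p4,p14,p19} V26={p5,p13,p28} V34={p3,p24,p31} V35={p19,p20,p32} V36={p7,p31,p32} V45={p1,p10,p14} V46={p5,p6,p31} V56={p17,p30,p32}
  V123={p2} V126={p28} V134={p3} V145={p1} V156={p30} V235={p19} V245={p14} V246={p5} V346={p31} V356={p32}
components per intersection:
  V1: {p1,p2,p3,p11,p18,p21,p25,p26,p28,p30,p33}
  V2: {p2,p4,p5,p9,p13,p14,p15,p19,p25,p27,p28}
  V3: {p2,p3,p7,p8,p15,p19,p20,p21,p24,p31,p32}
  V4: {p1,p3,p5,p6,p9,p10,p14,p16,p24,p26,p29,p31}
  V5: {p1,p4,p10,p14,p17,p19,p20,p22,p30,p32,p33}
  V6: {p5,p6,p7,p11,p12,p13,p17,p23,p28,p30,p31,p32}
  V12: {p2,p25,p28}
  V13: {p2,p3,p21}
  V14: {p1,p3,p26}
  V15: {p1,p30,p33}
  V16: {p11,p28,p30}
  V23: {p2,p15,p19}
  V24: {p5,p9,p14}
  V25: {p4,p14,p19}
  V26: {p5,p13,p28}
  V34: {p3,p24,p31}
  V35: {p19,p20,p32}
  V36: {p7,p31,p32}
  V45: {p1,p10,p14}
  V46: {p5,p6,p31}
  V56: {p17,p30,p32}
  V123: {p2}
  V126: {p28}
  V134: {p3}
  V145: {p1}
  V156: {p30}
  V235: {p19}
  V245: {p14}
  V246: {p5}
  V346: {p31}
  V356: {p32}
C dims 6,15,10; δ0: rk 5, SNF 1^5; δ1: rk 10, SNF 1^9·2
degree 0: 6−5−0 = 1 → Ȟ^0 ≅ Z
degree 1: 15−10−5 = 0 → Ȟ^1 ≅ 0
degree 2: 10−0−10 = 0 plus torsion [2] → Ȟ^2 ≅ Z/2


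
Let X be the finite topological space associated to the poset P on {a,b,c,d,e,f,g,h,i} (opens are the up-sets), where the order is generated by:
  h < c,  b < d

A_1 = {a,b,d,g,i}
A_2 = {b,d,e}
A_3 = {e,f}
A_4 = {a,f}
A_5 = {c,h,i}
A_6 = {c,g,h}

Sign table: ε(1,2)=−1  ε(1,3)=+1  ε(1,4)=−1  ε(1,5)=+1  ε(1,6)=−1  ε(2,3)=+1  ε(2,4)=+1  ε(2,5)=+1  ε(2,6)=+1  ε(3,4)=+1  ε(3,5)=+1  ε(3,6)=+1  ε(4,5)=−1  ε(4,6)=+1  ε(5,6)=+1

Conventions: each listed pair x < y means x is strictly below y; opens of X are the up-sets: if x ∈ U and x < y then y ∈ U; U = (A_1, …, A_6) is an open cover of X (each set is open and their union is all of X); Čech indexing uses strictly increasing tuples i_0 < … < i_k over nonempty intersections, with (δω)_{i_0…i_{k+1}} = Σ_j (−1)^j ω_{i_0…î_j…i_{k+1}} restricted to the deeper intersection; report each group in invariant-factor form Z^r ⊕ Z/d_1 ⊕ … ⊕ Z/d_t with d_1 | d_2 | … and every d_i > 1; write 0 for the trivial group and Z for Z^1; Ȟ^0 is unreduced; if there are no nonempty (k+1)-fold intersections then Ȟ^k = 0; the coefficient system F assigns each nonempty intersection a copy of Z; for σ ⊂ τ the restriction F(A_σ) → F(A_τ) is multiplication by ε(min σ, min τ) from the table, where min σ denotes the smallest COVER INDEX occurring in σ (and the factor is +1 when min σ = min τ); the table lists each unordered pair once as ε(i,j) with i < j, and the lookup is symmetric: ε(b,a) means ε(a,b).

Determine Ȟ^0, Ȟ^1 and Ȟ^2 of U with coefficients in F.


Ȟ^0 = 0; Ȟ^1 = Z ⊕ Z/2; Ȟ^2 = 0

intersection data:
  A12={b,d} A14={a} A15={i} A16={g} A23={e} A34={f} A56={c,h}
C dims 6,7; δ0: rk 6, SNF 1^5·2
Ȟ^0 = (6 − 6) − 0 = 0, so Ȟ^0 ≅ 0
Ȟ^1 = (7 − 0) − 6 = 1 plus torsion [2], so Ȟ^1 ≅ Z ⊕ Z/2
Ȟ^2 = (0 − 0) − 0 = 0, so Ȟ^2 ≅ 0


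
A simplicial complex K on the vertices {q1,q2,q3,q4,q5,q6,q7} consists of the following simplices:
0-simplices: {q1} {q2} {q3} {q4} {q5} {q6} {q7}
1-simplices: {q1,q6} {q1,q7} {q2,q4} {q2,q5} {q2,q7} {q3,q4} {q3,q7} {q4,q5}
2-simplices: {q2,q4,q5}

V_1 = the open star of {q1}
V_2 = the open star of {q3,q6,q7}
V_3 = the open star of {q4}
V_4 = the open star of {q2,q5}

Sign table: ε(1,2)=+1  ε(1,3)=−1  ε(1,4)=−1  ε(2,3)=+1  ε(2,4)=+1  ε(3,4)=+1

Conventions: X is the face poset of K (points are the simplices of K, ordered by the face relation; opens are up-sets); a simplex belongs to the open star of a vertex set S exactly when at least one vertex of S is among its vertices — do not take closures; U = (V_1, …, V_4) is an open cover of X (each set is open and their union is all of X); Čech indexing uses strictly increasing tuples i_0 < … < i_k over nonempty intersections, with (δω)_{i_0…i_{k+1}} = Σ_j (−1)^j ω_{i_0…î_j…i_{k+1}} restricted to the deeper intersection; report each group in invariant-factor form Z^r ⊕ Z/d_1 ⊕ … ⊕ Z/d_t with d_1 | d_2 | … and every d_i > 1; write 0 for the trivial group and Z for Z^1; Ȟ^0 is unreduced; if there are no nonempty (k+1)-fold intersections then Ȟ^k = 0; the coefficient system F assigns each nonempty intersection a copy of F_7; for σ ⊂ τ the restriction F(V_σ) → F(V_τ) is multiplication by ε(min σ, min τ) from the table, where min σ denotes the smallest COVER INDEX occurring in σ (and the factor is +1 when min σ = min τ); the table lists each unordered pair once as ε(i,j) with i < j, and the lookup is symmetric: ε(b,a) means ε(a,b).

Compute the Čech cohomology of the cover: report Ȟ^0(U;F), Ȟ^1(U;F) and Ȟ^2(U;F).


Ȟ^0(U;F) ≅ Z/7; Ȟ^1(U;F) ≅ Z/7; Ȟ^2(U;F) ≅ 0

nerve of the cover:
  V1={{q1},{q1,q6},{q1,q7}} V2={{q3},{q6},{q7},{q1,q6},{q1,q7},{q2,q7},{q3,q4},{q3,q7}} V3={{q4},{q2,q4},{q3,q4},{q4,q5},{q2,q4,q5}} V4={{q2},{q5},{q2,q4},{q2,q5},{q2,q7},{q4,q5},{q2,q4,q5}}
  V12={{q1,q6},{q1,q7}} V23={{q3,q4}} V24={{q2,q7}} V34={{q2,q4},{q4,q5},{q2,q4,q5}}
C dims 4,4; δ0: rk_F7 3
Ȟ^0 = (4 − 3) − 0 = 1, so Ȟ^0 ≅ Z/7
Ȟ^1 = (4 − 0) − 3 = 1, so Ȟ^1 ≅ Z/7
Ȟ^2 = (0 − 0) − 0 = 0, so Ȟ^2 ≅ 0


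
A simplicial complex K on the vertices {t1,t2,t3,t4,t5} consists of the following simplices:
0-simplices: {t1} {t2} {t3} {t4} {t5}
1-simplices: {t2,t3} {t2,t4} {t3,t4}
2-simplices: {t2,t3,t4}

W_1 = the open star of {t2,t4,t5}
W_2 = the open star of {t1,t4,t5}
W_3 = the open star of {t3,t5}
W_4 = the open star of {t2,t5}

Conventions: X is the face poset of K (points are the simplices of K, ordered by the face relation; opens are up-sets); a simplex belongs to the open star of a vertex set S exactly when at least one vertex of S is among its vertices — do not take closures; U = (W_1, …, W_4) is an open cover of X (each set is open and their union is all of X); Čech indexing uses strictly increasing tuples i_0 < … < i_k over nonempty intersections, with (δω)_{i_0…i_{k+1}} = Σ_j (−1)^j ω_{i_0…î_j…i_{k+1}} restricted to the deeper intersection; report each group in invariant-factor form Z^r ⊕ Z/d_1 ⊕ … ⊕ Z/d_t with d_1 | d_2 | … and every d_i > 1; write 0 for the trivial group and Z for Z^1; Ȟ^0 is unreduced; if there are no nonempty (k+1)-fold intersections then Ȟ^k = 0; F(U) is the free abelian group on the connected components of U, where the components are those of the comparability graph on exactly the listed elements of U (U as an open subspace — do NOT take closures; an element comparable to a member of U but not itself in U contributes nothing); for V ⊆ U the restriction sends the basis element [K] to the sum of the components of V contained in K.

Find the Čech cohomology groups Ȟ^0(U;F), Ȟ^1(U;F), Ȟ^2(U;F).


intersection data:
  W1={{t2},{t4},{t5},{t2,t3},{t2,t4},{t3,t4},{t2,t3,t4}} W2={{t1},{t4},{t5},{t2,t4},{t3,t4},{t2,t3,t4}} W3={{t3},{t5},{t2,t3},{t3,t4},{t2,t3,t4}} W4={{t2},{t5},{t2,t3},{t2,t4},{t2,t3,t4}}
  W12={{t4},{t5},{t2,t4},{t3,t4},{t2,t3,t4}} W13={{t5},{t2,t3},{t3,t4},{t2,t3,t4}} W14={{t2},{t5},{t2,t3},{t2,t4},{t2,t3,t4}} W23={{t5},{t3,t4},{t2,t3,t4}} W24={{t5},{t2,t4},{t2,t3,t4}} W34={{t5},{t2,t3},{t2,t3,t4}}
  W123={{t5},{t3,t4},{t2,t3,t4}} W124={{t5},{t2,t4},{t2,t3,t4}} W134={{t5},{t2,t3},{t2,t3,t4}} W234={{t5},{t2,t3,t4}}
  W1234={{t5},{t2,t3,t4}}
components per intersection:
  W1: {{t2},{t4},{t2,t3},{t2,t4},{t3,t4},{t2,t3,t4}} {{t5}}
  W2: {{t1}} {{t4},{t2,t4},{t3,t4},{t2,t3,t4}} {{t5}}
  W3: {{t3},{t2,t3},{t3,t4},{t2,t3,t4}} {{t5}}
  W4: {{t2},{t2,t3},{t2,t4},{t2,t3,t4}} {{t5}}
  W12: {{t4},{t2,t4},{t3,t4},{t2,t3,t4}} {{t5}}
  W13: {{t5}} {{t2,t3},{t3,t4},{t2,t3,t4}}
  W14: {{t2},{t2,t3},{t2,t4},{t2,t3,t4}} {{t5}}
  W23: {{t5}} {{t3,t4},{t2,t3,t4}}
  W24: {{t5}} {{t2,t4},{t2,t3,t4}}
  W34: {{t5}} {{t2,t3},{t2,t3,t4}}
  W123: {{t5}} {{t3,t4},{t2,t3,t4}}
  W124: {{t5}} {{t2,t4},{t2,t3,t4}}
  W134: {{t5}} {{t2,t3},{t2,t3,t4}}
  W234: {{t5}} {{t2,t3,t4}}
  W1234: {{t5}} {{t2,t3,t4}}
C dims 9,12,8,2; δ0: rk 6, SNF 1^6; δ1: rk 6, SNF 1^6; δ2: rk 2, SNF 1^2
Ȟ^0 = (9 − 6) − 0 = 3, so Ȟ^0 ≅ Z^3
Ȟ^1 = (12 − 6) − 6 = 0, so Ȟ^1 ≅ 0
Ȟ^2 = (8 − 2) − 6 = 0, so Ȟ^2 ≅ 0

Ȟ^0 ≅ Z^3; Ȟ^1 ≅ 0; Ȟ^2 ≅ 0


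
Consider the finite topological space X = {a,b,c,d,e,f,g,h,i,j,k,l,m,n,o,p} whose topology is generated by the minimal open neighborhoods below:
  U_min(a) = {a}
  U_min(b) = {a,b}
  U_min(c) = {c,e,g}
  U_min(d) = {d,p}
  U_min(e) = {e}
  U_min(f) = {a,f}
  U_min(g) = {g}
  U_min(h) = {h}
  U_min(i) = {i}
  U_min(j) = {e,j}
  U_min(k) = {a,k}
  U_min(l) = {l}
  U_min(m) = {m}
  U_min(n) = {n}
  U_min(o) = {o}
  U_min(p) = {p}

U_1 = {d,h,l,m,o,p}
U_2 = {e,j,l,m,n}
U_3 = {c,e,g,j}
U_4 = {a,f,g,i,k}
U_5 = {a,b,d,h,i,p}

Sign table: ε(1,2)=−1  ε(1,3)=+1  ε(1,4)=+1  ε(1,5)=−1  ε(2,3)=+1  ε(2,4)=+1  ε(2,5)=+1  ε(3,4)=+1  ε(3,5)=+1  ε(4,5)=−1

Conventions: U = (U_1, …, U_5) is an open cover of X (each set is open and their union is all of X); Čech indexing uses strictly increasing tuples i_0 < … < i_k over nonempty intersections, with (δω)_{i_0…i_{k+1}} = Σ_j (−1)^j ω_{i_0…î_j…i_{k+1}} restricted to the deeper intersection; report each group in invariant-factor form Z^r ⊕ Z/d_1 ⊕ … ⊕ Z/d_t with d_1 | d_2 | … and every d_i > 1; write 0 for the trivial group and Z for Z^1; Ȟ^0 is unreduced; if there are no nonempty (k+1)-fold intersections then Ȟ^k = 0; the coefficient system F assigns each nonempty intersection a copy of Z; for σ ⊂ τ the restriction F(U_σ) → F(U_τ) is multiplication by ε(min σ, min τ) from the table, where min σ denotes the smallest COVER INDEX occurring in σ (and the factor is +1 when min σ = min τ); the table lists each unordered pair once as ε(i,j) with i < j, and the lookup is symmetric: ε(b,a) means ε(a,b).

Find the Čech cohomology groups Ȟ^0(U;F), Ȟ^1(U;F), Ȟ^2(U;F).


Ȟ^0 ≅ 0, Ȟ^1 ≅ Z/2 and Ȟ^2 ≅ 0

nerve simplices:
  U12={l,m} U15={d,h,p} U23={e,j} U34={g} U45={a,i}
C dims 5,5; δ0: rk 5, SNF 1^4·2
degree 0: 5−5−0 = 0 → Ȟ^0 ≅ 0
degree 1: 5−0−5 = 0 plus torsion [2] → Ȟ^1 ≅ Z/2
degree 2: 0−0−0 = 0 → Ȟ^2 ≅ 0


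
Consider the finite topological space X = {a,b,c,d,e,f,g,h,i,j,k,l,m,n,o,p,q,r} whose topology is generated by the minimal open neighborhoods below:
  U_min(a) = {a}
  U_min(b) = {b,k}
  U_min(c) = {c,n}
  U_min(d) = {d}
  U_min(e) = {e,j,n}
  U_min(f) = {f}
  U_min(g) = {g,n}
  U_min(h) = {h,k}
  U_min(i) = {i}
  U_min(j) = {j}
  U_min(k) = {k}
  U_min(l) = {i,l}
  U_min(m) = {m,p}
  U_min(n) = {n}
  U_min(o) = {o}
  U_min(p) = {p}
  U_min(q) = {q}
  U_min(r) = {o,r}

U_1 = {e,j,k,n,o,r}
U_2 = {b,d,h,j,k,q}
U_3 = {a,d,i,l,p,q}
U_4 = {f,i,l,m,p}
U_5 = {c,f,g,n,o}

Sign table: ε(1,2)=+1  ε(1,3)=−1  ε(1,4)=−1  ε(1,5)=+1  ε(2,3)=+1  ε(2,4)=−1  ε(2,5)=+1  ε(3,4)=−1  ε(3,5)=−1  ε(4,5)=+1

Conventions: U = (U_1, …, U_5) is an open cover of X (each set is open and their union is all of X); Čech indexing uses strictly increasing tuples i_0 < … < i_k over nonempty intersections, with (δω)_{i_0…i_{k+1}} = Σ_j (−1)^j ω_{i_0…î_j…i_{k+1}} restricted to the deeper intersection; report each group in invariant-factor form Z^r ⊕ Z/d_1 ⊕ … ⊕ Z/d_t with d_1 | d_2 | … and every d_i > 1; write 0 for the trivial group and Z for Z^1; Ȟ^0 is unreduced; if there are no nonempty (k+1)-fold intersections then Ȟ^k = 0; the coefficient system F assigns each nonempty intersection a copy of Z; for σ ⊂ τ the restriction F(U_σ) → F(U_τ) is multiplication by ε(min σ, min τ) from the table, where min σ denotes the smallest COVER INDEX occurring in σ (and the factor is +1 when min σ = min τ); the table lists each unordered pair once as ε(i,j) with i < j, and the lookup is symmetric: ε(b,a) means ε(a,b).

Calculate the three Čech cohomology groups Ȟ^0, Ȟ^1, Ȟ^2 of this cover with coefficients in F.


nerve of the cover:
  U12={j,k} U15={n,o} U23={d,q} U34={i,l,p} U45={f}
C dims 5,5; δ0: rk 5, SNF 1^4·2
Ȟ^0 = (5 − 5) − 0 = 0, so Ȟ^0 ≅ 0
Ȟ^1 = (5 − 0) − 5 = 0 plus torsion [2], so Ȟ^1 ≅ Z/2
Ȟ^2 = (0 − 0) − 0 = 0, so Ȟ^2 ≅ 0

Ȟ^0 ≅ 0, Ȟ^1 ≅ Z/2 and Ȟ^2 ≅ 0


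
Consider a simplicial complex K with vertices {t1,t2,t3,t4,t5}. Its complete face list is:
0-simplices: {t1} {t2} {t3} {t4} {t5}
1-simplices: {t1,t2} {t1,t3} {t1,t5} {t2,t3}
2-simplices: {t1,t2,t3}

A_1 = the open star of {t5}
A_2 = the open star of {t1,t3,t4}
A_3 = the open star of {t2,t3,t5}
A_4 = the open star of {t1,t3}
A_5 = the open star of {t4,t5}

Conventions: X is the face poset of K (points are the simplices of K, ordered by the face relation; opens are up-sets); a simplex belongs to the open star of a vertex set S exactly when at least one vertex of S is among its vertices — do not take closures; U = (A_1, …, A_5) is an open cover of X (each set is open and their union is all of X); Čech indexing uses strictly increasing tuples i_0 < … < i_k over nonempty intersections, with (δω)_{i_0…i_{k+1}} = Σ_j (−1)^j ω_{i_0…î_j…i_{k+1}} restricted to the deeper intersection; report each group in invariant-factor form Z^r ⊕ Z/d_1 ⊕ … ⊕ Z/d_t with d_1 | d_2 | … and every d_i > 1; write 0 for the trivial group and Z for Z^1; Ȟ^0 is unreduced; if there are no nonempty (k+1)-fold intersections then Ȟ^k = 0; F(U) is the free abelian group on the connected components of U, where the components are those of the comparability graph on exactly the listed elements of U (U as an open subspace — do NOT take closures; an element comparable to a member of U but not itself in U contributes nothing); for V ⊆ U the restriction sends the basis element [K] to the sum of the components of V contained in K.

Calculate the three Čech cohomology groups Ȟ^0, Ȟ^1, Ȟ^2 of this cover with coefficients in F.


Ȟ^0 ≅ Z^2,  Ȟ^1 ≅ 0,  Ȟ^2 ≅ 0

intersection data:
  A1={{t5},{t1,t5}} A2={{t1},{t3},{t4},{t1,t2},{t1,t3},{t1,t5},{t2,t3},{t1,t2,t3}} A3={{t2},{t3},{t5},{t1,t2},{t1,t3},{t1,t5},{t2,t3},{t1,t2,t3}} A4={{t1},{t3},{t1,t2},{t1,t3},{t1,t5},{t2,t3},{t1,t2,t3}} A5={{t4},{t5},{t1,t5}}
  A12={{t1,t5}} A13={{t5},{t1,t5}} A14={{t1,t5}} A15={{t5},{t1,t5}} A23={{t3},{t1,t2},{t1,t3},{t1,t5},{t2,t3},{t1,t2,t3}} A24={{t1},{t3},{t1,t2},{t1,t3},{t1,t5},{t2,t3},{t1,t2,t3}} A25={{t4},{t1,t5}} A34={{t3},{t1,t2},{t1,t3},{t1,t5},{t2,t3},{t1,t2,t3}} A35={{t5},{t1,t5}} A45={{t1,t5}}
  A123={{t1,t5}} A124={{t1,t5}} A125={{t1,t5}} A134={{t1,t5}} A135={{t5},{t1,t5}} A145={{t1,t5}} A234={{t3},{t1,t2},{t1,t3},{t1,t5},{t2,t3},{t1,t2,t3}} A235={{t1,t5}} A245={{t1,t5}} A345={{t1,t5}}
  A1234={{t1,t5}} A1235={{t1,t5}} A1245={{t1,t5}} A1345={{t1,t5}} A2345={{t1,t5}}
  A12345={{t1,t5}}
components per intersection:
  A1: {{t5},{t1,t5}}
  A2: {{t1},{t3},{t1,t2},{t1,t3},{t1,t5},{t2,t3},{t1,t2,t3}} {{t4}}
  A3: {{t2},{t3},{t1,t2},{t1,t3},{t2,t3},{t1,t2,t3}} {{t5},{t1,t5}}
  A4: {{t1},{t3},{t1,t2},{t1,t3},{t1,t5},{t2,t3},{t1,t2,t3}}
  A5: {{t4}} {{t5},{t1,t5}}
  A12: {{t1,t5}}
  A13: {{t5},{t1,t5}}
  A14: {{t1,t5}}
  A15: {{t5},{t1,t5}}
  A23: {{t3},{t1,t2},{t1,t3},{t2,t3},{t1,t2,t3}} {{t1,t5}}
  A24: {{t1},{t3},{t1,t2},{t1,t3},{t1,t5},{t2,t3},{t1,t2,t3}}
  A25: {{t4}} {{t1,t5}}
  A34: {{t3},{t1,t2},{t1,t3},{t2,t3},{t1,t2,t3}} {{t1,t5}}
  A35: {{t5},{t1,t5}}
  A45: {{t1,t5}}
  A123: {{t1,t5}}
  A124: {{t1,t5}}
  A125: {{t1,t5}}
  A134: {{t1,t5}}
  A135: {{t5},{t1,t5}}
  A145: {{t1,t5}}
  A234: {{t3},{t1,t2},{t1,t3},{t2,t3},{t1,t2,t3}} {{t1,t5}}
  A235: {{t1,t5}}
  A245: {{t1,t5}}
  A345: {{t1,t5}}
  A1234: {{t1,t5}}
  A1235: {{t1,t5}}
  A1245: {{t1,t5}}
  A1345: {{t1,t5}}
  A2345: {{t1,t5}}
  A12345: {{t1,t5}}
C dims 8,13,11,5; δ0: rk 6, SNF 1^6; δ1: rk 7, SNF 1^7; δ2: rk 4, SNF 1^4
Ȟ^0 = (8 − 6) − 0 = 2, so Ȟ^0 ≅ Z^2
Ȟ^1 = (13 − 7) − 6 = 0, so Ȟ^1 ≅ 0
Ȟ^2 = (11 − 4) − 7 = 0, so Ȟ^2 ≅ 0
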